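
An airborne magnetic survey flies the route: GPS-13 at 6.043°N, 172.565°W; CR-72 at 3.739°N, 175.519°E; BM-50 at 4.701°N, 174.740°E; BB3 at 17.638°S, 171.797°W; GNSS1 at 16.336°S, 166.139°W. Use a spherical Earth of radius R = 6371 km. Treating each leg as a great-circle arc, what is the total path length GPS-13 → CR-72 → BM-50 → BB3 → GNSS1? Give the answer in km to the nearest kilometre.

GPS-13→CR-72: c = 0.211065 rad, d = 1344.70 km
CR-72→BM-50: c = 0.021581 rad, d = 137.49 km
BM-50→BB3: c = 0.453654 rad, d = 2890.23 km
BB3→GNSS1: c = 0.097132 rad, d = 618.83 km
Total = 1344.70 + 137.49 + 2890.23 + 618.83 = 4991.25 km

4991 km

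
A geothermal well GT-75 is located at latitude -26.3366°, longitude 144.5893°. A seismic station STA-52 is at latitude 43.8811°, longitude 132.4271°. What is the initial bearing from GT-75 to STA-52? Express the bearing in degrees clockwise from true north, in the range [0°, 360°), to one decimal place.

Δλ = -12.1622°
y = sin Δλ · cos φ₂ = -0.151854
x = cos φ₁ sin φ₂ − sin φ₁ cos φ₂ cos Δλ = 0.933808
θ = atan2(y, x) = -9.2365° → 350.7635° (mod 360°)

350.8°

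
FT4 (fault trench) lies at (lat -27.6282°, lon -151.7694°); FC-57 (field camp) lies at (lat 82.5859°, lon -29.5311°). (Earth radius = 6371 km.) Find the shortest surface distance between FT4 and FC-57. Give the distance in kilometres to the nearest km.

13498 km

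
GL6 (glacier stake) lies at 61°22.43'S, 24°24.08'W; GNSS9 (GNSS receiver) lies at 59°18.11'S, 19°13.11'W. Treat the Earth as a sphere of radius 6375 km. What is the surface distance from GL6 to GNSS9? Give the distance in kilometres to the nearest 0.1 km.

GL6: φ = -61.37383°, λ = -24.40133°
GNSS9: φ = -59.30183°, λ = -19.21850°
Δφ = 2.0720°,  Δλ = 5.1828°
a = sin²(Δφ/2) + cos φ₁ cos φ₂ sin²(Δλ/2) = 0.000827
c = 2·arcsin(√a) = 0.057520 rad = 3.2956°
d = R·c = 6375 × 0.057520 = 366.7 km

366.7 km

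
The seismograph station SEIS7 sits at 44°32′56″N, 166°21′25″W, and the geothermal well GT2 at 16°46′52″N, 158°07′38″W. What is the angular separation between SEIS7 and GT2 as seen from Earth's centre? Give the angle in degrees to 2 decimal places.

SEIS7: φ = +44.54889°, λ = -166.35694°
GT2: φ = +16.78111°, λ = -158.12722°
Δφ = -27.7678°,  Δλ = 8.2297°
a = sin²(Δφ/2) + cos φ₁ cos φ₂ sin²(Δλ/2) = 0.061092
c = 2·arcsin(√a) = 0.499511 rad = 28.6199°

28.62°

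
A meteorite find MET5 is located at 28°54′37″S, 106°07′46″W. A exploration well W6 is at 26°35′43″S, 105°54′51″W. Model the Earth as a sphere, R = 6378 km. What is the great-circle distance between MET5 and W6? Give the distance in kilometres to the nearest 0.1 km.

MET5: φ = -28.91028°, λ = -106.12944°
W6: φ = -26.59528°, λ = -105.91417°
Δφ = 2.3150°,  Δλ = 0.2153°
a = sin²(Δφ/2) + cos φ₁ cos φ₂ sin²(Δλ/2) = 0.000411
c = 2·arcsin(√a) = 0.040541 rad = 2.3228°
d = R·c = 6378 × 0.040541 = 258.6 km

258.6 km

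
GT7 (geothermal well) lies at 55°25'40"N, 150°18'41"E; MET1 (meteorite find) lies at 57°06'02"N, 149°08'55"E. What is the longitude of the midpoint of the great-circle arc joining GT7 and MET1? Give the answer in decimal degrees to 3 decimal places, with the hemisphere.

149.743°E

GT7: φ = +55.42778°, λ = +150.31139°
MET1: φ = +57.10056°, λ = +149.14861°
Bx = cos φ₂ cos Δλ = 0.543054,  By = cos φ₂ sin Δλ = -0.011022
φₘ = atan2(sin φ₁ + sin φ₂, √((cos φ₁ + Bx)² + By²)) = 56.26553°
λₘ = λ₁ + atan2(By, cos φ₁ + Bx) = 149.74271°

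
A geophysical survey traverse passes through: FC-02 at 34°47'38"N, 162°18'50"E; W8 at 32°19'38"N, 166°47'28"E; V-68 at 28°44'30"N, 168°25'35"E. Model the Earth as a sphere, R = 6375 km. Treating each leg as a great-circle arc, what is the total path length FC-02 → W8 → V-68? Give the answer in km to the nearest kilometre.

FC-02: φ = +34.79389°, λ = +162.31389°
W8: φ = +32.32722°, λ = +166.79111°
V-68: φ = +28.74167°, λ = +168.42639°
FC-02→W8: c = 0.078047 rad, d = 497.55 km
W8→V-68: c = 0.067232 rad, d = 428.60 km
Total = 497.55 + 428.60 = 926.15 km

926 km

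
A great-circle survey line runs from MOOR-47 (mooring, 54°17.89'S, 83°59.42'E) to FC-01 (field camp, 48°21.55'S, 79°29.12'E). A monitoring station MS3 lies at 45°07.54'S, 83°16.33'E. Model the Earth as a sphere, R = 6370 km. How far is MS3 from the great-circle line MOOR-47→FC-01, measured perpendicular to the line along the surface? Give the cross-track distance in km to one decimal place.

413.3 km

MOOR-47: φ = -54.29817°, λ = +83.99033°
FC-01: φ = -48.35917°, λ = +79.48533°
MS3: φ = -45.12567°, λ = +83.27217°
δ₁₃ = central angle MOOR-47→MS3 = 0.160293 rad  (haversine)
θ₁₃ = bearing MOOR-47→MS3 = 356.824°,  θ₁₂ = bearing MOOR-47→FC-01 = 332.857°
dₓₜ = R·arcsin(sin δ₁₃ · sin(θ₁₃ − θ₁₂)) = 6370·arcsin(0.15961·sin(23.966°)) = 413.275 km
|dₓₜ| = 413.275 km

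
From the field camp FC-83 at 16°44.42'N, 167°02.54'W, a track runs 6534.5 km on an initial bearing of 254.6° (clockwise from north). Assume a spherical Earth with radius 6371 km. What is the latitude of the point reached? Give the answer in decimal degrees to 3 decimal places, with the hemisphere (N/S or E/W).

3.904°S

FC-83: φ = +16.74033°, λ = -167.04233°
δ = d/R = 6534.5/6371 = 1.025663 rad
φ₂ = arcsin(sin φ₁ cos δ + cos φ₁ sin δ cos θ)
   = arcsin(0.28803·0.51853 + 0.95762·0.85506·-0.26556) = -3.90416°
λ₂ = λ₁ + atan2(sin θ sin δ cos φ₁, cos δ − sin φ₁ sin φ₂) = 137.23967°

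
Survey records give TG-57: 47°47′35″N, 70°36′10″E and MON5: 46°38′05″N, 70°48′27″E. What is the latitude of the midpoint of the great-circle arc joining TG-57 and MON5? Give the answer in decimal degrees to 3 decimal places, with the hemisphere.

47.214°N

TG-57: φ = +47.79306°, λ = +70.60278°
MON5: φ = +46.63472°, λ = +70.80750°
Bx = cos φ₂ cos Δλ = 0.686643,  By = cos φ₂ sin Δλ = 0.002453
φₘ = atan2(sin φ₁ + sin φ₂, √((cos φ₁ + Bx)² + By²)) = 47.21393°
λₘ = λ₁ + atan2(By, cos φ₁ + Bx) = 70.70626°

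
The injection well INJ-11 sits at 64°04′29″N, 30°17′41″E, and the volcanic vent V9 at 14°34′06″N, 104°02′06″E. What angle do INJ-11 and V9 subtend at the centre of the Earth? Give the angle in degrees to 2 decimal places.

69.84°

INJ-11: φ = +64.07472°, λ = +30.29472°
V9: φ = +14.56833°, λ = +104.03500°
Δφ = -49.5064°,  Δλ = 73.7403°
a = sin²(Δφ/2) + cos φ₁ cos φ₂ sin²(Δλ/2) = 0.327651
c = 2·arcsin(√a) = 1.218880 rad = 69.8367°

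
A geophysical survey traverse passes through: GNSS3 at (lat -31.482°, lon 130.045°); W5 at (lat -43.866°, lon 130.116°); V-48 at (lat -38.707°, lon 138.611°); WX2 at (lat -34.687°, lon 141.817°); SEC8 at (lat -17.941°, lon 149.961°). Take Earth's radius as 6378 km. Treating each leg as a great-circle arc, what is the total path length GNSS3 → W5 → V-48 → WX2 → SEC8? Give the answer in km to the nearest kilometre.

4854 km

GNSS3→W5: c = 0.216144 rad, d = 1378.57 km
W5→V-48: c = 0.143115 rad, d = 912.79 km
V-48→WX2: c = 0.083266 rad, d = 531.07 km
WX2→SEC8: c = 0.318513 rad, d = 2031.47 km
Total = 1378.57 + 912.79 + 531.07 + 2031.47 = 4853.90 km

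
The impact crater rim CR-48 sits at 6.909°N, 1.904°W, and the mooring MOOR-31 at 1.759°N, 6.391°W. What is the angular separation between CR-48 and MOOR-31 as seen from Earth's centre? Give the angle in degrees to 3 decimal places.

Δφ = -5.1500°,  Δλ = -4.4870°
a = sin²(Δφ/2) + cos φ₁ cos φ₂ sin²(Δλ/2) = 0.003539
c = 2·arcsin(√a) = 0.119050 rad = 6.8211°

6.821°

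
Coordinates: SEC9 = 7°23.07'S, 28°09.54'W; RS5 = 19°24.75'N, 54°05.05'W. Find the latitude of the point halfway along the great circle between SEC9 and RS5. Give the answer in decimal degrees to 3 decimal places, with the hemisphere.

6.170°N

SEC9: φ = -7.38450°, λ = -28.15900°
RS5: φ = +19.41250°, λ = -54.08417°
Bx = cos φ₂ cos Δλ = 0.848237,  By = cos φ₂ sin Δλ = -0.412342
φₘ = atan2(sin φ₁ + sin φ₂, √((cos φ₁ + Bx)² + By²)) = 6.16996°
λₘ = λ₁ + atan2(By, cos φ₁ + Bx) = -40.79062°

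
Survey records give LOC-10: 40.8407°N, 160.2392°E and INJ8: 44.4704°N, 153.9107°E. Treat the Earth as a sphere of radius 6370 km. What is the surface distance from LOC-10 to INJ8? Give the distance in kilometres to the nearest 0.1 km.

Δφ = 3.6297°,  Δλ = -6.3285°
a = sin²(Δφ/2) + cos φ₁ cos φ₂ sin²(Δλ/2) = 0.002648
c = 2·arcsin(√a) = 0.102961 rad = 5.8992°
d = R·c = 6370 × 0.102961 = 655.9 km

655.9 km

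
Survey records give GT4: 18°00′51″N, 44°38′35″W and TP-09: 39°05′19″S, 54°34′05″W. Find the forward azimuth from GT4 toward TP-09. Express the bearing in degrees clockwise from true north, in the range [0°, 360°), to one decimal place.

GT4: φ = +18.01417°, λ = -44.64306°
TP-09: φ = -39.08861°, λ = -54.56806°
Δλ = -9.9250°
y = sin Δλ · cos φ₂ = -0.133780
x = cos φ₁ sin φ₂ − sin φ₁ cos φ₂ cos Δλ = -0.836054
θ = atan2(y, x) = -170.9090° → 189.0910° (mod 360°)

189.1°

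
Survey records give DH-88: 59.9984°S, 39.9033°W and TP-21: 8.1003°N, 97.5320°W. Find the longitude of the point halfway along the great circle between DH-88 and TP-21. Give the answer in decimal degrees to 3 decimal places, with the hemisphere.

Bx = cos φ₂ cos Δλ = 0.530062,  By = cos φ₂ sin Δλ = -0.836170
φₘ = atan2(sin φ₁ + sin φ₂, √((cos φ₁ + Bx)² + By²)) = -28.65786°
λₘ = λ₁ + atan2(By, cos φ₁ + Bx) = -78.97117°

78.971°W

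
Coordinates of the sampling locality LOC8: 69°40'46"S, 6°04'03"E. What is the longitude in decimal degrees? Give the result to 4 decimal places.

6.0675°E

6° + 4′/60 + 3″/3600 = 6 + 0.06667 + 0.00083 = 6.0675°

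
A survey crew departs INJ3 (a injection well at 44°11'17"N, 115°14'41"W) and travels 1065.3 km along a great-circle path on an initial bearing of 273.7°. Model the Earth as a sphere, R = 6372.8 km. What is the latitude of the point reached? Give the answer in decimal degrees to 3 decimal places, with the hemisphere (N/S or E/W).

44.027°N

INJ3: φ = +44.18806°, λ = -115.24472°
δ = d/R = 1065.3/6372.8 = 0.167164 rad
φ₂ = arcsin(sin φ₁ cos δ + cos φ₁ sin δ cos θ)
   = arcsin(0.69702·0.98606 + 0.71706·0.16639·0.06453) = 44.02713°
λ₂ = λ₁ + atan2(sin θ sin δ cos φ₁, cos δ − sin φ₁ sin φ₂) = -128.59640°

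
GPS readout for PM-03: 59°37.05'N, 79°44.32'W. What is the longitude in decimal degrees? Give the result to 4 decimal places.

79° + 44.32′/60 = 79 + 0.73867 = 79.7387°

79.7387°W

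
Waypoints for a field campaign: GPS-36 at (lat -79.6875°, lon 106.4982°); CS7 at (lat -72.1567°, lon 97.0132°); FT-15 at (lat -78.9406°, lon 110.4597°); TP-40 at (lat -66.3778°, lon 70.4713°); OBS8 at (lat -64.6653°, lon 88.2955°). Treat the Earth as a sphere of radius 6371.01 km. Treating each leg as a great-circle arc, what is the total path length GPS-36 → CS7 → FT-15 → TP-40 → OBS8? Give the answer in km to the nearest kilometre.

GPS-36→CS7: c = 0.137040 rad, d = 873.09 km
CS7→FT-15: c = 0.131339 rad, d = 836.76 km
FT-15→TP-40: c = 0.290555 rad, d = 1851.13 km
TP-40→OBS8: c = 0.131829 rad, d = 839.88 km
Total = 873.09 + 836.76 + 1851.13 + 839.88 = 4400.86 km

4401 km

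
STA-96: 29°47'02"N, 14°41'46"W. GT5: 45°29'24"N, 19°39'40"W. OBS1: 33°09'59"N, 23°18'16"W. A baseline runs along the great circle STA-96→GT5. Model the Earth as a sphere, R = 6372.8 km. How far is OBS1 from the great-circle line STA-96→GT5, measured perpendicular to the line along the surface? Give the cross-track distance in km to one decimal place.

692.3 km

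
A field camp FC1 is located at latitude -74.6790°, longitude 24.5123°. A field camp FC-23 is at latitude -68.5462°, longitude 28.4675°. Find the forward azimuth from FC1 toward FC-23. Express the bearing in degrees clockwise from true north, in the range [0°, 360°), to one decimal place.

Δλ = 3.9552°
y = sin Δλ · cos φ₂ = 0.025228
x = cos φ₁ sin φ₂ − sin φ₁ cos φ₂ cos Δλ = 0.105993
θ = atan2(y, x) = 13.3883° → 13.3883° (mod 360°)

13.4°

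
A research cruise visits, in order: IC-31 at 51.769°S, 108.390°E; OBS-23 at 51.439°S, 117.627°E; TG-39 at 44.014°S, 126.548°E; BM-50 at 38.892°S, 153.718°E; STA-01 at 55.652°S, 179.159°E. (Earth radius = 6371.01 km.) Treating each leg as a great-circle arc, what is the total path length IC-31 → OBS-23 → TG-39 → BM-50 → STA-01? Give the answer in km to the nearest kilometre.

6669 km

IC-31→OBS-23: c = 0.100228 rad, d = 638.56 km
OBS-23→TG-39: c = 0.166373 rad, d = 1059.96 km
TG-39→BM-50: c = 0.364670 rad, d = 2323.32 km
BM-50→STA-01: c = 0.415447 rad, d = 2646.82 km
Total = 638.56 + 1059.96 + 2323.32 + 2646.82 = 6668.66 km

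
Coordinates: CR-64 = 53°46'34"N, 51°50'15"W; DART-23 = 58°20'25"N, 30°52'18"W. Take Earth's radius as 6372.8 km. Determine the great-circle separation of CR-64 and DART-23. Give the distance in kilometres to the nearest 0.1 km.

CR-64: φ = +53.77611°, λ = -51.83750°
DART-23: φ = +58.34028°, λ = -30.87167°
Δφ = 4.5642°,  Δλ = 20.9658°
a = sin²(Δφ/2) + cos φ₁ cos φ₂ sin²(Δλ/2) = 0.011853
c = 2·arcsin(√a) = 0.218177 rad = 12.5006°
d = R·c = 6372.8 × 0.218177 = 1390.4 km

1390.4 km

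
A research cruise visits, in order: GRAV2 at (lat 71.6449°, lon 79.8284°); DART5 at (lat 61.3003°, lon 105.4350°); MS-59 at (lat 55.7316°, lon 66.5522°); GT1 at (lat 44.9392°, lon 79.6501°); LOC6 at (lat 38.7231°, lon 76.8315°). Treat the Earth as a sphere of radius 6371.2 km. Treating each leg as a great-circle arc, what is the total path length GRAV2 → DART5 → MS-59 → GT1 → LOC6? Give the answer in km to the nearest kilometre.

6139 km

GRAV2→DART5: c = 0.250079 rad, d = 1593.31 km
DART5→MS-59: c = 0.361495 rad, d = 2303.16 km
MS-59→GT1: c = 0.237442 rad, d = 1512.79 km
GT1→LOC6: c = 0.114496 rad, d = 729.48 km
Total = 1593.31 + 2303.16 + 1512.79 + 729.48 = 6138.73 km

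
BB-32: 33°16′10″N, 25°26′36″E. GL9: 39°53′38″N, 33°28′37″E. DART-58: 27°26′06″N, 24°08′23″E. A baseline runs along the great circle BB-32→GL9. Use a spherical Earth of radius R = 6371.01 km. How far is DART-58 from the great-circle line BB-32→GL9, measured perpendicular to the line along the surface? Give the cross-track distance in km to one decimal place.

BB-32: φ = +33.26944°, λ = +25.44333°
GL9: φ = +39.89389°, λ = +33.47694°
DART-58: φ = +27.43500°, λ = +24.13972°
δ₁₃ = central angle BB-32→DART-58 = 0.103702 rad  (haversine)
θ₁₃ = bearing BB-32→DART-58 = 191.248°,  θ₁₂ = bearing BB-32→GL9 = 41.903°
dₓₜ = R·arcsin(sin δ₁₃ · sin(θ₁₃ − θ₁₂)) = 6371.01·arcsin(0.10352·sin(149.345°)) = 336.414 km
|dₓₜ| = 336.414 km

336.4 km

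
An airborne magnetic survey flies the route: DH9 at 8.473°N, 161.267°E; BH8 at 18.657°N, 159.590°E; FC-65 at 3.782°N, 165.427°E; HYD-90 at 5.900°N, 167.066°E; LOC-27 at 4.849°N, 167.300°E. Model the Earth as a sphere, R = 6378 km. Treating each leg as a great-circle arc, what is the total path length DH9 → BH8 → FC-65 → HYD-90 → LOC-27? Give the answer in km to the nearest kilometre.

3339 km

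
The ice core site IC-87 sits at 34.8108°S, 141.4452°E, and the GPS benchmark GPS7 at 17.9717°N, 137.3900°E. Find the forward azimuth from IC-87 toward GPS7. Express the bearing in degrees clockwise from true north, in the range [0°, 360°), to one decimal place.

Δλ = -4.0552°
y = sin Δλ · cos φ₂ = -0.067267
x = cos φ₁ sin φ₂ − sin φ₁ cos φ₂ cos Δλ = 0.794986
θ = atan2(y, x) = -4.8365° → 355.1635° (mod 360°)

355.2°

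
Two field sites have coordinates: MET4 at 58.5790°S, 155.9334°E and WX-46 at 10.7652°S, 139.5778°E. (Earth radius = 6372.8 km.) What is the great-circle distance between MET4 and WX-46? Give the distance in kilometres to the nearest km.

Δφ = 47.8138°,  Δλ = -16.3556°
a = sin²(Δφ/2) + cos φ₁ cos φ₂ sin²(Δλ/2) = 0.174592
c = 2·arcsin(√a) = 0.862137 rad = 49.3968°
d = R·c = 6372.8 × 0.862137 = 5494.2 km

5494 km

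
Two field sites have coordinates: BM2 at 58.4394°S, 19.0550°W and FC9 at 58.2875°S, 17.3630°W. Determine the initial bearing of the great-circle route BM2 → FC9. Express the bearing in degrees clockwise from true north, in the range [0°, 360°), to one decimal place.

Δλ = 1.6920°
y = sin Δλ · cos φ₂ = 0.015521
x = cos φ₁ sin φ₂ − sin φ₁ cos φ₂ cos Δλ = 0.002456
θ = atan2(y, x) = 81.0087° → 81.0087° (mod 360°)

81.0°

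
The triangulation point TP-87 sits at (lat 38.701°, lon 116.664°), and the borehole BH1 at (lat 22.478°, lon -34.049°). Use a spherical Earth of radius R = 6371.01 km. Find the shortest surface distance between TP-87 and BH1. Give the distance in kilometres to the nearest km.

12559 km

Δφ = -16.2230°,  Δλ = -150.7130°
a = sin²(Δφ/2) + cos φ₁ cos φ₂ sin²(Δλ/2) = 0.694950
c = 2·arcsin(√a) = 1.971320 rad = 112.9483°
d = R·c = 6371.01 × 1.971320 = 12559.3 km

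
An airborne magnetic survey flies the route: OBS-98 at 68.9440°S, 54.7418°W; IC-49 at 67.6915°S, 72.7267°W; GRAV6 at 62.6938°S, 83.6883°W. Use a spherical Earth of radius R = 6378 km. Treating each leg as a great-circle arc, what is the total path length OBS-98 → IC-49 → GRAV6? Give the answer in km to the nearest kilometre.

1504 km

OBS-98→IC-49: c = 0.117565 rad, d = 749.83 km
IC-49→GRAV6: c = 0.118212 rad, d = 753.96 km
Total = 749.83 + 753.96 = 1503.79 km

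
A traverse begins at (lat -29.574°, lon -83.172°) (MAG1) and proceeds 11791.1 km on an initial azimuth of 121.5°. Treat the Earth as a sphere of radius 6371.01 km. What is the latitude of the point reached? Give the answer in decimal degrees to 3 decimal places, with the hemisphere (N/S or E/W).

17.480°S

δ = d/R = 11791.1/6371.01 = 1.850743 rad
φ₂ = arcsin(sin φ₁ cos δ + cos φ₁ sin δ cos θ)
   = arcsin(-0.49355·-0.27630 + 0.86972·0.96107·-0.52250) = -17.47965°
λ₂ = λ₁ + atan2(sin θ sin δ cos φ₁, cos δ − sin φ₁ sin φ₂) = 37.61030°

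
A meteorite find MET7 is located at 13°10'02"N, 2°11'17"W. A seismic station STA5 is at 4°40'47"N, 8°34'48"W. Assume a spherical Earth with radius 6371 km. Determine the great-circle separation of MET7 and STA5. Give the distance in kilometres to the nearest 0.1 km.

1175.9 km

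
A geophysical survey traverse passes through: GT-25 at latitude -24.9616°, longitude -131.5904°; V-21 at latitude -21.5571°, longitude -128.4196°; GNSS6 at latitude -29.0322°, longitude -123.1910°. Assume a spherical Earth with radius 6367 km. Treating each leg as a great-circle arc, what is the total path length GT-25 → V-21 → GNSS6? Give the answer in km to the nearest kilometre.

GT-25→V-21: c = 0.078195 rad, d = 497.87 km
V-21→GNSS6: c = 0.154310 rad, d = 982.49 km
Total = 497.87 + 982.49 = 1480.36 km

1480 km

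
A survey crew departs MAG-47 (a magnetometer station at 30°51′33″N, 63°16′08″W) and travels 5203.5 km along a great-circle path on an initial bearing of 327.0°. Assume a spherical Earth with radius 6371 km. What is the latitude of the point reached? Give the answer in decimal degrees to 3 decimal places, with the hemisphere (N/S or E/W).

61.155°N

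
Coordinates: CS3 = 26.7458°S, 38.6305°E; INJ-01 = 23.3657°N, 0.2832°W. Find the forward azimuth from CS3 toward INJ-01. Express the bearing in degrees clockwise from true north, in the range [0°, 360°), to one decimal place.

319.5°

Δλ = -38.9137°
y = sin Δλ · cos φ₂ = -0.576636
x = cos φ₁ sin φ₂ − sin φ₁ cos φ₂ cos Δλ = 0.675618
θ = atan2(y, x) = -40.4806° → 319.5194° (mod 360°)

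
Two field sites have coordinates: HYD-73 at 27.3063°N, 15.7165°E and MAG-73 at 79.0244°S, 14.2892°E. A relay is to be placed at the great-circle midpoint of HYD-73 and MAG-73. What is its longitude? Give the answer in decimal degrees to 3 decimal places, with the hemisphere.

Bx = cos φ₂ cos Δλ = 0.190332,  By = cos φ₂ sin Δλ = -0.004742
φₘ = atan2(sin φ₁ + sin φ₂, √((cos φ₁ + Bx)² + By²)) = -25.86006°
λₘ = λ₁ + atan2(By, cos φ₁ + Bx) = 15.46466°

15.465°E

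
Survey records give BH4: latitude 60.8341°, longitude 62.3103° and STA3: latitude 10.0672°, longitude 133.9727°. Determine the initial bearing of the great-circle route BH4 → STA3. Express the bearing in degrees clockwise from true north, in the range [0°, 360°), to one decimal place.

101.2°

Δλ = 71.6624°
y = sin Δλ · cos φ₂ = 0.934604
x = cos φ₁ sin φ₂ − sin φ₁ cos φ₂ cos Δλ = -0.185308
θ = atan2(y, x) = 101.2148° → 101.2148° (mod 360°)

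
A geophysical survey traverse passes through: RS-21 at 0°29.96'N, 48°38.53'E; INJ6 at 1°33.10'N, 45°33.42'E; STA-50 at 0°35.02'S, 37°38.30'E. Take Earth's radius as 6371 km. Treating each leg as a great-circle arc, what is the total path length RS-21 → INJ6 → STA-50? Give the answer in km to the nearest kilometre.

1274 km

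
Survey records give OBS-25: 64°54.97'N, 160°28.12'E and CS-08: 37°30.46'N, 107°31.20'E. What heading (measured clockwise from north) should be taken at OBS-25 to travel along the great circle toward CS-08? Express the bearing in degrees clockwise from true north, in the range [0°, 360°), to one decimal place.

OBS-25: φ = +64.91617°, λ = +160.46867°
CS-08: φ = +37.50767°, λ = +107.52000°
Δλ = -52.9487°
y = sin Δλ · cos φ₂ = -0.633107
x = cos φ₁ sin φ₂ − sin φ₁ cos φ₂ cos Δλ = -0.174767
θ = atan2(y, x) = -105.4319° → 254.5681° (mod 360°)

254.6°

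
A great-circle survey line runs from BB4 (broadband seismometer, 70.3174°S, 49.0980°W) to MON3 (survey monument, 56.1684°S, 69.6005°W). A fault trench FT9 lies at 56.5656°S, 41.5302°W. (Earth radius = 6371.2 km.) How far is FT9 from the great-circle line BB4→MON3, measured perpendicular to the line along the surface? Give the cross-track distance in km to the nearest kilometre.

1358 km

δ₁₃ = central angle BB4→FT9 = 0.246722 rad  (haversine)
θ₁₃ = bearing BB4→FT9 = 17.285°,  θ₁₂ = bearing BB4→MON3 = 317.289°
dₓₜ = R·arcsin(sin δ₁₃ · sin(θ₁₃ − θ₁₂)) = 6371.2·arcsin(0.24423·sin(-300.004°)) = 1357.747 km
|dₓₜ| = 1357.747 km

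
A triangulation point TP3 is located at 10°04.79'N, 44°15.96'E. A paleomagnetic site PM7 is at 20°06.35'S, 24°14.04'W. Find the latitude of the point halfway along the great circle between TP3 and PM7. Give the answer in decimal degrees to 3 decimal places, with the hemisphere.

TP3: φ = +10.07983°, λ = +44.26600°
PM7: φ = -20.10583°, λ = -24.23400°
Bx = cos φ₂ cos Δλ = 0.344166,  By = cos φ₂ sin Δλ = -0.873717
φₘ = atan2(sin φ₁ + sin φ₂, √((cos φ₁ + Bx)² + By²)) = -6.05675°
λₘ = λ₁ + atan2(By, cos φ₁ + Bx) = 10.93878°

6.057°S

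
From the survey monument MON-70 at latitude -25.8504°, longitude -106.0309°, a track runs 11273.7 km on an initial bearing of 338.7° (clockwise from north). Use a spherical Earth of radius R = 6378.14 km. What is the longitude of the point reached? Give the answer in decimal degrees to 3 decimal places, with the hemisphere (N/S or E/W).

164.046°W

δ = d/R = 11273.7/6378.14 = 1.767553 rad
φ₂ = arcsin(sin φ₁ cos δ + cos φ₁ sin δ cos θ)
   = arcsin(-0.43602·-0.19549 + 0.89994·0.98071·0.93169) = 65.16520°
λ₂ = λ₁ + atan2(sin θ sin δ cos φ₁, cos δ − sin φ₁ sin φ₂) = -164.04622°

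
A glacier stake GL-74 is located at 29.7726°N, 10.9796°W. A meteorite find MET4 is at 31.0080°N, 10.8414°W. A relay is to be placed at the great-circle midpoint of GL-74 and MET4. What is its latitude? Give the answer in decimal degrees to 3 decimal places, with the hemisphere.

30.390°N

Bx = cos φ₂ cos Δλ = 0.857093,  By = cos φ₂ sin Δλ = 0.002067
φₘ = atan2(sin φ₁ + sin φ₂, √((cos φ₁ + Bx)² + By²)) = 30.39032°
λₘ = λ₁ + atan2(By, cos φ₁ + Bx) = -10.91094°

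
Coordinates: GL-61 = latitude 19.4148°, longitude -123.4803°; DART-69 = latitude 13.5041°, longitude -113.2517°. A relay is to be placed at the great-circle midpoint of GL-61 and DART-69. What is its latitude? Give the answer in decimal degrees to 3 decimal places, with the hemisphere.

16.522°N

Bx = cos φ₂ cos Δλ = 0.956900,  By = cos φ₂ sin Δλ = 0.172667
φₘ = atan2(sin φ₁ + sin φ₂, √((cos φ₁ + Bx)² + By²)) = 16.52164°
λₘ = λ₁ + atan2(By, cos φ₁ + Bx) = -118.28779°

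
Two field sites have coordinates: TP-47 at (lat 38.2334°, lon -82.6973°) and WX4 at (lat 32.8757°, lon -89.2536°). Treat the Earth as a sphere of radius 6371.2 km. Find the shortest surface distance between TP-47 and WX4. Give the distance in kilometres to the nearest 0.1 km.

840.2 km

Δφ = -5.3577°,  Δλ = -6.5563°
a = sin²(Δφ/2) + cos φ₁ cos φ₂ sin²(Δλ/2) = 0.004342
c = 2·arcsin(√a) = 0.131877 rad = 7.5560°
d = R·c = 6371.2 × 0.131877 = 840.2 km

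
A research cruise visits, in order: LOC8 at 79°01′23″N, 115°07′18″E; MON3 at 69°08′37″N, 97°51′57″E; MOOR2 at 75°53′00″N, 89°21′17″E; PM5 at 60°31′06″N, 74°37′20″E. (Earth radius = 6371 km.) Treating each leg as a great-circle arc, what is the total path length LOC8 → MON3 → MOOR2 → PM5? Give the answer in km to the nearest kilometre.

3807 km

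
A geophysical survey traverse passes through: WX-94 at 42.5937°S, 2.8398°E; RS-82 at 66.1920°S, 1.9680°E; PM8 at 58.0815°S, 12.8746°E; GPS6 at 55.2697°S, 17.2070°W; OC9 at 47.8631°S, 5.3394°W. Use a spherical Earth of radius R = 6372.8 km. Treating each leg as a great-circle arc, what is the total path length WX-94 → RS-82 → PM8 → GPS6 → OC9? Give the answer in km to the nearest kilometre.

6696 km

WX-94→RS-82: c = 0.411954 rad, d = 2625.30 km
RS-82→PM8: c = 0.166670 rad, d = 1062.15 km
PM8→GPS6: c = 0.290062 rad, d = 1848.51 km
GPS6→OC9: c = 0.181985 rad, d = 1159.75 km
Total = 2625.30 + 1062.15 + 1848.51 + 1159.75 = 6695.71 km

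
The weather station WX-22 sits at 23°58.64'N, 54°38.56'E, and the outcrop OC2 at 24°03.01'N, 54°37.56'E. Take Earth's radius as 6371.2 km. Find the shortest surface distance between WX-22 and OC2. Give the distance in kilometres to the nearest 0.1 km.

WX-22: φ = +23.97733°, λ = +54.64267°
OC2: φ = +24.05017°, λ = +54.62600°
Δφ = 0.0728°,  Δλ = -0.0167°
a = sin²(Δφ/2) + cos φ₁ cos φ₂ sin²(Δλ/2) = 0.000000
c = 2·arcsin(√a) = 0.001299 rad = 0.0744°
d = R·c = 6371.2 × 0.001299 = 8.3 km

8.3 km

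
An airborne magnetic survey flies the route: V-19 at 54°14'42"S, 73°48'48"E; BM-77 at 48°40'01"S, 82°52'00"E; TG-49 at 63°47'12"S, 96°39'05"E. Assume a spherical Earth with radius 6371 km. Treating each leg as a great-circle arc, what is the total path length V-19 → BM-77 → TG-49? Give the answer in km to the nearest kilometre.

2756 km

V-19: φ = -54.24500°, λ = +73.81333°
BM-77: φ = -48.66694°, λ = +82.86667°
TG-49: φ = -63.78667°, λ = +96.65139°
V-19→BM-77: c = 0.138261 rad, d = 880.86 km
BM-77→TG-49: c = 0.294385 rad, d = 1875.53 km
Total = 880.86 + 1875.53 = 2756.39 km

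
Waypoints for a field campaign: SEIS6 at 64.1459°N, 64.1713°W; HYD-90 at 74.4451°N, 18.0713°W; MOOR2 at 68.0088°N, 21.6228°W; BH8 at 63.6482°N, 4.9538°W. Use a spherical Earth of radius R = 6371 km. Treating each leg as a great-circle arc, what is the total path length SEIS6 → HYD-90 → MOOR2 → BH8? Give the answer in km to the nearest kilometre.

3686 km

SEIS6→HYD-90: c = 0.323798 rad, d = 2062.92 km
HYD-90→MOOR2: c = 0.114042 rad, d = 726.56 km
MOOR2→BH8: c = 0.140683 rad, d = 896.29 km
Total = 2062.92 + 726.56 + 896.29 = 3685.77 km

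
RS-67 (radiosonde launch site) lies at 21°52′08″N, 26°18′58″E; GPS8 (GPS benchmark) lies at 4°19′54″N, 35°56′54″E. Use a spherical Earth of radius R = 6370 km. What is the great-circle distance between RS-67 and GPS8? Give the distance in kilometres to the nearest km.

2209 km

RS-67: φ = +21.86889°, λ = +26.31611°
GPS8: φ = +4.33167°, λ = +35.94833°
Δφ = -17.5372°,  Δλ = 9.6322°
a = sin²(Δφ/2) + cos φ₁ cos φ₂ sin²(Δλ/2) = 0.029762
c = 2·arcsin(√a) = 0.346770 rad = 19.8685°
d = R·c = 6370 × 0.346770 = 2208.9 km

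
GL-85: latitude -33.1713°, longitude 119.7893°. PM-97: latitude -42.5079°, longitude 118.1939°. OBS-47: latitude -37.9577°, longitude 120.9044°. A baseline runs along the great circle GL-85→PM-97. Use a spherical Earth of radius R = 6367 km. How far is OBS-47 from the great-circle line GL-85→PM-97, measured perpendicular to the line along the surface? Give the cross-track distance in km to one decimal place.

163.6 km

δ₁₃ = central angle GL-85→OBS-47 = 0.085023 rad  (haversine)
θ₁₃ = bearing GL-85→OBS-47 = 169.590°,  θ₁₂ = bearing GL-85→PM-97 = 187.203°
dₓₜ = R·arcsin(sin δ₁₃ · sin(θ₁₃ − θ₁₂)) = 6367·arcsin(0.08492·sin(-17.613°)) = -163.625 km
|dₓₜ| = 163.625 km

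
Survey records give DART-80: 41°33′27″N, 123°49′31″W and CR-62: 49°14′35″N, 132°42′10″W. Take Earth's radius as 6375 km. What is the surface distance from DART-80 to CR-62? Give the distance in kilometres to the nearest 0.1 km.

1099.5 km

DART-80: φ = +41.55750°, λ = -123.82528°
CR-62: φ = +49.24306°, λ = -132.70278°
Δφ = 7.6856°,  Δλ = -8.8775°
a = sin²(Δφ/2) + cos φ₁ cos φ₂ sin²(Δλ/2) = 0.007418
c = 2·arcsin(√a) = 0.172465 rad = 9.8815°
d = R·c = 6375 × 0.172465 = 1099.5 km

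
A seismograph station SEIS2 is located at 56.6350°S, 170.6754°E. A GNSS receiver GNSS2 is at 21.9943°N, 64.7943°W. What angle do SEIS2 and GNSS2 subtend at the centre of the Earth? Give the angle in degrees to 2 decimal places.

127.00°

Δφ = 78.6293°,  Δλ = 124.5303°
a = sin²(Δφ/2) + cos φ₁ cos φ₂ sin²(Δλ/2) = 0.800923
c = 2·arcsin(√a) = 2.216607 rad = 127.0022°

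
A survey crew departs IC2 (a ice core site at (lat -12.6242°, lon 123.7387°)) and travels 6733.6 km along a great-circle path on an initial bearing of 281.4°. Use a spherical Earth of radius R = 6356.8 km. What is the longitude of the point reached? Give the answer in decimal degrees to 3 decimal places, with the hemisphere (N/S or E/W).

δ = d/R = 6733.6/6356.8 = 1.059275 rad
φ₂ = arcsin(sin φ₁ cos δ + cos φ₁ sin δ cos θ)
   = arcsin(-0.21856·0.48950 + 0.97582·0.87200·0.19766) = 3.50908°
λ₂ = λ₁ + atan2(sin θ sin δ cos φ₁, cos δ − sin φ₁ sin φ₂) = 64.82362°

64.824°E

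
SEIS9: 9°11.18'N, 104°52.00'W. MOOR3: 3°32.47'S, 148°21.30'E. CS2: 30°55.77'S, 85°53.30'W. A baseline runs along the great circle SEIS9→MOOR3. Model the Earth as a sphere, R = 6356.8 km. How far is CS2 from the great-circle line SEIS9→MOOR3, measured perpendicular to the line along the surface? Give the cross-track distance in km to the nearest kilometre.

SEIS9: φ = +9.18633°, λ = -104.86667°
MOOR3: φ = -3.54117°, λ = +148.35500°
CS2: φ = -30.92950°, λ = -85.88833°
δ₁₃ = central angle SEIS9→CS2 = 0.768847 rad  (haversine)
θ₁₃ = bearing SEIS9→CS2 = 156.346°,  θ₁₂ = bearing SEIS9→MOOR3 = 269.102°
dₓₜ = R·arcsin(sin δ₁₃ · sin(θ₁₃ − θ₁₂)) = 6356.8·arcsin(0.69531·sin(-112.756°)) = -4424.590 km
|dₓₜ| = 4424.590 km

4425 km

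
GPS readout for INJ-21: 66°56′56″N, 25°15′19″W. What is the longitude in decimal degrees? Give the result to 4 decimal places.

25° + 15′/60 + 19″/3600 = 25 + 0.25000 + 0.00528 = 25.2553°

25.2553°W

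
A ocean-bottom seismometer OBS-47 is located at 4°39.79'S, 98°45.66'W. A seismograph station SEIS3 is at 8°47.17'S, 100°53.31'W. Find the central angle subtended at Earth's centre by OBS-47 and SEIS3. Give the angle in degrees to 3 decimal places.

4.633°

OBS-47: φ = -4.66317°, λ = -98.76100°
SEIS3: φ = -8.78617°, λ = -100.88850°
Δφ = -4.1230°,  Δλ = -2.1275°
a = sin²(Δφ/2) + cos φ₁ cos φ₂ sin²(Δλ/2) = 0.001633
c = 2·arcsin(√a) = 0.080855 rad = 4.6326°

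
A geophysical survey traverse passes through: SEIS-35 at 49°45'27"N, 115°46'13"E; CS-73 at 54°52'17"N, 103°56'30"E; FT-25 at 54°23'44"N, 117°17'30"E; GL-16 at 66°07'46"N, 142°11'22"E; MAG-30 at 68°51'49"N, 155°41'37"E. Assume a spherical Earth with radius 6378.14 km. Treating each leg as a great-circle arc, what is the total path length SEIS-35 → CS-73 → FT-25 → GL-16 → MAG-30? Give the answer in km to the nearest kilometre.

4366 km

SEIS-35: φ = +49.75750°, λ = +115.77028°
CS-73: φ = +54.87139°, λ = +103.94167°
FT-25: φ = +54.39556°, λ = +117.29167°
GL-16: φ = +66.12944°, λ = +142.18944°
MAG-30: φ = +68.86361°, λ = +155.69361°
SEIS-35→CS-73: c = 0.154258 rad, d = 983.88 km
CS-73→FT-25: c = 0.134912 rad, d = 860.49 km
FT-25→GL-16: c = 0.293605 rad, d = 1872.66 km
GL-16→MAG-30: c = 0.101756 rad, d = 649.01 km
Total = 983.88 + 860.49 + 1872.66 + 649.01 = 4366.04 km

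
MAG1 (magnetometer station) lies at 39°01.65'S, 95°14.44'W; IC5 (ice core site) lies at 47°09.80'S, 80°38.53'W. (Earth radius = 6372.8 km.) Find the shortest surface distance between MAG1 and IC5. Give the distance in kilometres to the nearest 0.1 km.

1487.5 km

MAG1: φ = -39.02750°, λ = -95.24067°
IC5: φ = -47.16333°, λ = -80.64217°
Δφ = -8.1358°,  Δλ = 14.5985°
a = sin²(Δφ/2) + cos φ₁ cos φ₂ sin²(Δλ/2) = 0.013558
c = 2·arcsin(√a) = 0.233410 rad = 13.3734°
d = R·c = 6372.8 × 0.233410 = 1487.5 km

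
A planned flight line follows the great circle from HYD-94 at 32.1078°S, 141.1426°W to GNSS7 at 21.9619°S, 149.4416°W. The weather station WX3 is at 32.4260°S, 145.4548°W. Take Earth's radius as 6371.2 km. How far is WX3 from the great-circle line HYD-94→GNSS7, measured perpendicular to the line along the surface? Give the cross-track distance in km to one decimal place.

345.4 km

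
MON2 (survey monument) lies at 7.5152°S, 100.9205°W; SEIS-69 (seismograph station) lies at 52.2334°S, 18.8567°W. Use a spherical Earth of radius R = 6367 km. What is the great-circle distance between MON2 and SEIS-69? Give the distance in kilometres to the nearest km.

Δφ = -44.7182°,  Δλ = 82.0638°
a = sin²(Δφ/2) + cos φ₁ cos φ₂ sin²(Δλ/2) = 0.406388
c = 2·arcsin(√a) = 1.382460 rad = 79.2091°
d = R·c = 6367 × 1.382460 = 8802.1 km

8802 km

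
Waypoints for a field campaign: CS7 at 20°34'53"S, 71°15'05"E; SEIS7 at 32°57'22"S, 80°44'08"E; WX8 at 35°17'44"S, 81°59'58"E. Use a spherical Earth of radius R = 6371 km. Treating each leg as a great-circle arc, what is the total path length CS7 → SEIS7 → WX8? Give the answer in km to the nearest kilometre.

CS7: φ = -20.58139°, λ = +71.25139°
SEIS7: φ = -32.95611°, λ = +80.73556°
WX8: φ = -35.29556°, λ = +81.99944°
CS7→SEIS7: c = 0.261398 rad, d = 1665.37 km
SEIS7→WX8: c = 0.044727 rad, d = 284.96 km
Total = 1665.37 + 284.96 = 1950.32 km

1950 km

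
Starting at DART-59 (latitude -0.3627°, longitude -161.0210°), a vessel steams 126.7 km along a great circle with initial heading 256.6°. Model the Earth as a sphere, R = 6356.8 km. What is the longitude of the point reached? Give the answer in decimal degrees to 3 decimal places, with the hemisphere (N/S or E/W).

162.132°W

δ = d/R = 126.7/6356.8 = 0.019931 rad
φ₂ = arcsin(sin φ₁ cos δ + cos φ₁ sin δ cos θ)
   = arcsin(-0.00633·0.99980 + 0.99998·0.01993·-0.23175) = -0.62727°
λ₂ = λ₁ + atan2(sin θ sin δ cos φ₁, cos δ − sin φ₁ sin φ₂) = -162.13196°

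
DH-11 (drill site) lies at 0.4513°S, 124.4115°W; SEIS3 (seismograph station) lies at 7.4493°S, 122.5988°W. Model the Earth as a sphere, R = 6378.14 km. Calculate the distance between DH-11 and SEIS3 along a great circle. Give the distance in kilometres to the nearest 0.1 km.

804.6 km

Δφ = -6.9980°,  Δλ = 1.8127°
a = sin²(Δφ/2) + cos φ₁ cos φ₂ sin²(Δλ/2) = 0.003973
c = 2·arcsin(√a) = 0.126145 rad = 7.2276°
d = R·c = 6378.14 × 0.126145 = 804.6 km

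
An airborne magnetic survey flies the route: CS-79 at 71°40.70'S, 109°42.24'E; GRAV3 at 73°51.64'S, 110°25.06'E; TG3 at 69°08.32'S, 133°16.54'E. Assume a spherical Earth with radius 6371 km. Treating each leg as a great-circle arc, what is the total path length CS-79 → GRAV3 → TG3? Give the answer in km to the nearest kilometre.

1197 km

CS-79: φ = -71.67833°, λ = +109.70400°
GRAV3: φ = -73.86067°, λ = +110.41767°
TG3: φ = -69.13867°, λ = +133.27567°
CS-79→GRAV3: c = 0.038266 rad, d = 243.80 km
GRAV3→TG3: c = 0.149590 rad, d = 953.04 km
Total = 243.80 + 953.04 = 1196.83 km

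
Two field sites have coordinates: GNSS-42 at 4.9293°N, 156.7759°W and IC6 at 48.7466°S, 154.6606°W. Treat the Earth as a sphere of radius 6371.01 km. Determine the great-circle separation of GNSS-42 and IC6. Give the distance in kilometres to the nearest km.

5972 km

Δφ = -53.6759°,  Δλ = 2.1153°
a = sin²(Δφ/2) + cos φ₁ cos φ₂ sin²(Δλ/2) = 0.204048
c = 2·arcsin(√a) = 0.937377 rad = 53.7077°
d = R·c = 6371.01 × 0.937377 = 5972.0 km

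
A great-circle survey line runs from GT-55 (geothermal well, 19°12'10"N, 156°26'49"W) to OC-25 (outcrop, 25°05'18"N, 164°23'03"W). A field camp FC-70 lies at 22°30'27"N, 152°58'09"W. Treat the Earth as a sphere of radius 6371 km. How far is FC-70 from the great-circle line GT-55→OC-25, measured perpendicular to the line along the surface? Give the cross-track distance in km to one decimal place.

GT-55: φ = +19.20278°, λ = -156.44694°
OC-25: φ = +25.08833°, λ = -164.38417°
FC-70: φ = +22.50750°, λ = -152.96917°
δ₁₃ = central angle GT-55→FC-70 = 0.080887 rad  (haversine)
θ₁₃ = bearing GT-55→FC-70 = 43.914°,  θ₁₂ = bearing GT-55→OC-25 = 310.123°
dₓₜ = R·arcsin(sin δ₁₃ · sin(θ₁₃ − θ₁₂)) = 6371·arcsin(0.08080·sin(-266.208°)) = 514.203 km
|dₓₜ| = 514.203 km

514.2 km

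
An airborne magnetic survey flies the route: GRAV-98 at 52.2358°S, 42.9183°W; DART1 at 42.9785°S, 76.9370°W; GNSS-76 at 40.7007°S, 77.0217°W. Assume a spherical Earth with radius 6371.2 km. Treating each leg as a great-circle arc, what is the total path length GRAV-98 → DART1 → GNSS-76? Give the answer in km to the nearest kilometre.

2973 km

GRAV-98→DART1: c = 0.426801 rad, d = 2719.23 km
DART1→GNSS-76: c = 0.039770 rad, d = 253.38 km
Total = 2719.23 + 253.38 = 2972.62 km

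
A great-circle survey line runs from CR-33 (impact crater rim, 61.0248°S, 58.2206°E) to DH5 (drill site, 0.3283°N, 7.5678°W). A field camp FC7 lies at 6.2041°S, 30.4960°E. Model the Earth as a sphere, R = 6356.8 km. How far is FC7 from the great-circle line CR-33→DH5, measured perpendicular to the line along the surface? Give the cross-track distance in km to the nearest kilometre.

δ₁₃ = central angle CR-33→FC7 = 1.022953 rad  (haversine)
θ₁₃ = bearing CR-33→FC7 = 327.195°,  θ₁₂ = bearing CR-33→DH5 = 291.624°
dₓₜ = R·arcsin(sin δ₁₃ · sin(θ₁₃ − θ₁₂)) = 6356.8·arcsin(0.85365·sin(35.570°)) = 3303.248 km
|dₓₜ| = 3303.248 km

3303 km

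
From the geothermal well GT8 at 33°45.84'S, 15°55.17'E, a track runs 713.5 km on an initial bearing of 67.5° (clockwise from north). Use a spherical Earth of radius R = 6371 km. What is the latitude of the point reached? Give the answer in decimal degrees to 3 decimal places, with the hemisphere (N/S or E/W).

GT8: φ = -33.76400°, λ = +15.91950°
δ = d/R = 713.5/6371 = 0.111992 rad
φ₂ = arcsin(sin φ₁ cos δ + cos φ₁ sin δ cos θ)
   = arcsin(-0.55577·0.99374 + 0.83133·0.11176·0.38268) = -31.11365°
λ₂ = λ₁ + atan2(sin θ sin δ cos φ₁, cos δ − sin φ₁ sin φ₂) = 22.84622°

31.114°S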